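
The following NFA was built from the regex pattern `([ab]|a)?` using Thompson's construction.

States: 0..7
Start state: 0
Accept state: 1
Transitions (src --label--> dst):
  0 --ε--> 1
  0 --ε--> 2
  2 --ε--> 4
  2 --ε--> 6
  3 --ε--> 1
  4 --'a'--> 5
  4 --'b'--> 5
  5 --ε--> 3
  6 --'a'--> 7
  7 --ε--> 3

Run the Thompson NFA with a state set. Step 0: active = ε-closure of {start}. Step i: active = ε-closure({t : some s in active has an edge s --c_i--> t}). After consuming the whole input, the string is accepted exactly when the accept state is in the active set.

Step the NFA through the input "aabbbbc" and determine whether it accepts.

Answer: REJECT

Derivation:
S₀ = ε-closure({0}) = {0,1,2,4,6}
'a' @ 1: {1,3,5,7}  ✓accept
'a' @ 2: {}  — dead — no transitions
rest 'bbbbc' ignored (set empty)
end set {} — state 1 not in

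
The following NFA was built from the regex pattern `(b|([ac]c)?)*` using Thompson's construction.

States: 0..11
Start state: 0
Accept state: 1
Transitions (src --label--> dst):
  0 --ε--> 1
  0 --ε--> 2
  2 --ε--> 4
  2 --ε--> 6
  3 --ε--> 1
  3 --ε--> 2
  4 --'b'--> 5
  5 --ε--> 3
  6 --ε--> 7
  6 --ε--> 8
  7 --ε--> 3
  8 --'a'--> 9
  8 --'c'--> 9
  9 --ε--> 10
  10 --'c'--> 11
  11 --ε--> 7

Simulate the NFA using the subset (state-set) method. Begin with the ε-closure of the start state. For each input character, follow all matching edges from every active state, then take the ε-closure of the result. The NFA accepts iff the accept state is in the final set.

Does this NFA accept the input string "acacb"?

Answer: ACCEPT

Derivation:
S₀ = ε-closure({0}) = {0,1,2,3,4,6,7,8}
'a' @ 1: {9,10}
'c' @ 2: {1,2,3,4,6,7,8,11}  (accept∈set)
'a' @ 3: {9,10}
'c' @ 4: {1,2,3,4,6,7,8,11}  (accept∈set)
'b' @ 5: {1,2,3,4,5,6,7,8}  (accept∈set)
after full input: {1,2,3,4,5,6,7,8}  (accept=1 in)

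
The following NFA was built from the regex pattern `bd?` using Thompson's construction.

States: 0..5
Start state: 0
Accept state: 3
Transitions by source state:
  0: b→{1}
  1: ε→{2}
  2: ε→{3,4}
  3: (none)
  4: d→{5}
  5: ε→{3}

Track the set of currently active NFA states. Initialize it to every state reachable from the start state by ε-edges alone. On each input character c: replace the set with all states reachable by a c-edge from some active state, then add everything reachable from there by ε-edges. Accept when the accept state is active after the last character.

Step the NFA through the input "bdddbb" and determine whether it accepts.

Answer: REJECT

Steps:
start: ε-closure({0}) = {0}
'b' @ 1: {1,2,3,4}  (accept∈set)
'd' @ 2: {3,5}  (accept∈set)
'd' @ 3: {}  — state set empty
rest 'dbb' ignored (set empty)
end set {} — state 3 not in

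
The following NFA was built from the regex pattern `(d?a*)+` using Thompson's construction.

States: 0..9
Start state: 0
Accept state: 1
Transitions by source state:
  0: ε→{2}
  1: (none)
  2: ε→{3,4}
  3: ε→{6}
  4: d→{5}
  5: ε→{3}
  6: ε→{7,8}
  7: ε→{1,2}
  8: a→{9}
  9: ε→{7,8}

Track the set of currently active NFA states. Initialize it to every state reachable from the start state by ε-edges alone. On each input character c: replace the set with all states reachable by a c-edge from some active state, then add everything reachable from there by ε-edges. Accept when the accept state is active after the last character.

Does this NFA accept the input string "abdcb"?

start: ε-closure({0}) = {0,1,2,3,4,6,7,8}
'a' @ 1: {1,2,3,4,6,7,8,9}  (accept∈set)
'b' @ 2: {}  — state set empty
rest 'dcb' ignored (set empty)
final: {}; accept 1 not in set

Answer: REJECT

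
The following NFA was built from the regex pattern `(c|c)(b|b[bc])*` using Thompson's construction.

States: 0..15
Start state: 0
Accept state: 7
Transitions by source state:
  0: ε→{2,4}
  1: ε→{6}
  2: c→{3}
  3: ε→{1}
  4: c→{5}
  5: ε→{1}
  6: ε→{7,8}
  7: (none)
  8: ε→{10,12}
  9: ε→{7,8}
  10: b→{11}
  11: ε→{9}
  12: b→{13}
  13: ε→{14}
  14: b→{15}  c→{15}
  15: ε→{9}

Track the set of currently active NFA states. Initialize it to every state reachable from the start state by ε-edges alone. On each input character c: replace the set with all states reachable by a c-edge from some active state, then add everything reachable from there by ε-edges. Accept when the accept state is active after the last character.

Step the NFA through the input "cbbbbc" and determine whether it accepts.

Answer: ACCEPT

Derivation:
start: ε-closure({0}) = {0,2,4}
'c' @ 1: {1,3,5,6,7,8,10,12}  (accept∈set)
'b' @ 2: {7,8,9,10,11,12,13,14}  (accept∈set)
'b' @ 3: {7,8,9,10,11,12,13,14,15}  (accept∈set)
'b' @ 4: {7,8,9,10,11,12,13,14,15}  (accept∈set)
'b' @ 5: {7,8,9,10,11,12,13,14,15}  (accept∈set)
'c' @ 6: {7,8,9,10,12,15}  (accept∈set)
final: {7,8,9,10,12,15}; accept 7 in set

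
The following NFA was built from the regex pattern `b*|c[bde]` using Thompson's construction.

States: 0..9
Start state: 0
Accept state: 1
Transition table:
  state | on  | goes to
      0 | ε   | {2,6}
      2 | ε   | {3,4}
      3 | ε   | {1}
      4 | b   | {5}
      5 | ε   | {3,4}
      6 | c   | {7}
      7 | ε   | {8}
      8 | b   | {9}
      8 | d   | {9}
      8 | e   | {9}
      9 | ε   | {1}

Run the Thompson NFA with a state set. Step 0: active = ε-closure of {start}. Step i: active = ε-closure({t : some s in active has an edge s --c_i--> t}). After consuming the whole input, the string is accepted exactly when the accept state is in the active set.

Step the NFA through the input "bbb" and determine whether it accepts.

Answer: ACCEPT

Steps:
start: ε-closure({0}) = {0,1,2,3,4,6}
'b' @ 1: {1,3,4,5}  ✓accept
'b' @ 2: {1,3,4,5}  ✓accept
'b' @ 3: {1,3,4,5}  ✓accept
end set {1,3,4,5} — state 1 in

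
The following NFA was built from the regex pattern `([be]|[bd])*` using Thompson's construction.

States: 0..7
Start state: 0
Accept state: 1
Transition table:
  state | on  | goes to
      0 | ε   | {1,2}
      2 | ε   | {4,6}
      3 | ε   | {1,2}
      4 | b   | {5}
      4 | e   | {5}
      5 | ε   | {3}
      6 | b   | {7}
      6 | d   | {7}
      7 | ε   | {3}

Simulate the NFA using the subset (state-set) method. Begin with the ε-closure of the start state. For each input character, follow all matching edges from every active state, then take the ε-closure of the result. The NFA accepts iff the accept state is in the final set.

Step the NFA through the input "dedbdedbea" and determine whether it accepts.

S₀ = ε-closure({0}) = {0,1,2,4,6}
'd' @ 1: {1,2,3,4,6,7}  (accept∈set)
'e' @ 2: {1,2,3,4,5,6}  (accept∈set)
'd' @ 3: {1,2,3,4,6,7}  (accept∈set)
'b' @ 4: {1,2,3,4,5,6,7}  (accept∈set)
'd' @ 5: {1,2,3,4,6,7}  (accept∈set)
'e' @ 6: {1,2,3,4,5,6}  (accept∈set)
'd' @ 7: {1,2,3,4,6,7}  (accept∈set)
'b' @ 8: {1,2,3,4,5,6,7}  (accept∈set)
'e' @ 9: {1,2,3,4,5,6}  (accept∈set)
'a' @ 10: {}  — dead — no transitions
after full input: {}  (accept=1 not in)

Answer: REJECT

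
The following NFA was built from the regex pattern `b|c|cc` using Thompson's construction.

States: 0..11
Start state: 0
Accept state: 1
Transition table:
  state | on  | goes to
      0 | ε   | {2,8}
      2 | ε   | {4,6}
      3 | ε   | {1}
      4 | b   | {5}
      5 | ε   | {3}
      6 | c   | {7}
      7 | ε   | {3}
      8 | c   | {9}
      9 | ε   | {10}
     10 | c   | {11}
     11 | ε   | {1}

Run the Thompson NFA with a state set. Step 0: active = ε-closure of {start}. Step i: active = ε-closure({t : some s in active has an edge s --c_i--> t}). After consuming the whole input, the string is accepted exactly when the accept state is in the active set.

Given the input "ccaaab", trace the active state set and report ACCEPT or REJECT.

S₀ = ε-closure({0}) = {0,2,4,6,8}
'c' @ 1: {1,3,7,9,10}  ✓accept
'c' @ 2: {1,11}  ✓accept
'a' @ 3: {}  — no active states
rest 'aab' ignored (set empty)
final: {}; accept 1 not in set

Answer: REJECT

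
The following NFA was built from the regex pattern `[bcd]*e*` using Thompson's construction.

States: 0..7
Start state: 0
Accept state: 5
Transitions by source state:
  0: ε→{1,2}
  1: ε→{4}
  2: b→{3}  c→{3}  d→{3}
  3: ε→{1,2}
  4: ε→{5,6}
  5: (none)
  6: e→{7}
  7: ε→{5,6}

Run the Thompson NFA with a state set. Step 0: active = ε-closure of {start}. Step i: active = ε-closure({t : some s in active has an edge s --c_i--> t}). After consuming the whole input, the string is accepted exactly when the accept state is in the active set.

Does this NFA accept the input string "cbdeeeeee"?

Answer: ACCEPT

Derivation:
S₀ = ε-closure({0}) = {0,1,2,4,5,6}
'c' @ 1: {1,2,3,4,5,6}  (accept∈set)
'b' @ 2: {1,2,3,4,5,6}  (accept∈set)
'd' @ 3: {1,2,3,4,5,6}  (accept∈set)
'e' @ 4: {5,6,7}  (accept∈set)
'e' @ 5: {5,6,7}  (accept∈set)
'e' @ 6: {5,6,7}  (accept∈set)
'e' @ 7: {5,6,7}  (accept∈set)
'e' @ 8: {5,6,7}  (accept∈set)
'e' @ 9: {5,6,7}  (accept∈set)
final: {5,6,7}; accept 5 in set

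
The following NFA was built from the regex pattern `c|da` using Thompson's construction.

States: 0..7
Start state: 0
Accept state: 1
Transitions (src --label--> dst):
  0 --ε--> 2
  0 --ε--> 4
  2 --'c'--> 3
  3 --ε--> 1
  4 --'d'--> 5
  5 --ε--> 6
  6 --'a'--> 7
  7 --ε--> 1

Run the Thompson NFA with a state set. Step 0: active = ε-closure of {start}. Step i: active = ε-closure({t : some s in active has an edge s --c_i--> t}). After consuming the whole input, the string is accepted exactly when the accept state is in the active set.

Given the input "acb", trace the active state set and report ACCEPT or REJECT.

Answer: REJECT

Derivation:
initial (ε-close {0}): {0,2,4}
'a' @ 1: {}  — no active states
rest 'cb' ignored (set empty)
after full input: {}  (accept=1 not in)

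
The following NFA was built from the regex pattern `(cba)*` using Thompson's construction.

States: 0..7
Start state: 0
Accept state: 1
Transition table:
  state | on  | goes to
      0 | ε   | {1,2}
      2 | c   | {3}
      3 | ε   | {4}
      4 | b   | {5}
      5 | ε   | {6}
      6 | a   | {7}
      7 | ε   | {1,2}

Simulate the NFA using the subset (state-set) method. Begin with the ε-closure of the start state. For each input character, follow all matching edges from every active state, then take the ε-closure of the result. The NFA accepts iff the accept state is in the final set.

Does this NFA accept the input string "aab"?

Answer: REJECT

Steps:
S₀ = ε-closure({0}) = {0,1,2}
'a' @ 1: {}  — dead — no transitions
rest 'ab' ignored (set empty)
end set {} — state 1 not in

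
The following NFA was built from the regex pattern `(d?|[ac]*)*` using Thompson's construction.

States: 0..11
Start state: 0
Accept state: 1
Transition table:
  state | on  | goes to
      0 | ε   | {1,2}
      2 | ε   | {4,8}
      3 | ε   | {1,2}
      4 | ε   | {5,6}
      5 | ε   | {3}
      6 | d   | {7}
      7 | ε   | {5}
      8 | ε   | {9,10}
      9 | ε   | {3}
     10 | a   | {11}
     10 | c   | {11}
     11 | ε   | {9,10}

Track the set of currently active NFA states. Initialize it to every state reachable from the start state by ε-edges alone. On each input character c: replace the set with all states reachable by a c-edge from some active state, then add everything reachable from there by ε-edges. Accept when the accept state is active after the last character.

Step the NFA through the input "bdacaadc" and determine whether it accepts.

Answer: REJECT

Steps:
start: ε-closure({0}) = {0,1,2,3,4,5,6,8,9,10}
'b' @ 1: {}  — no active states
rest 'dacaadc' ignored (set empty)
end set {} — state 1 not in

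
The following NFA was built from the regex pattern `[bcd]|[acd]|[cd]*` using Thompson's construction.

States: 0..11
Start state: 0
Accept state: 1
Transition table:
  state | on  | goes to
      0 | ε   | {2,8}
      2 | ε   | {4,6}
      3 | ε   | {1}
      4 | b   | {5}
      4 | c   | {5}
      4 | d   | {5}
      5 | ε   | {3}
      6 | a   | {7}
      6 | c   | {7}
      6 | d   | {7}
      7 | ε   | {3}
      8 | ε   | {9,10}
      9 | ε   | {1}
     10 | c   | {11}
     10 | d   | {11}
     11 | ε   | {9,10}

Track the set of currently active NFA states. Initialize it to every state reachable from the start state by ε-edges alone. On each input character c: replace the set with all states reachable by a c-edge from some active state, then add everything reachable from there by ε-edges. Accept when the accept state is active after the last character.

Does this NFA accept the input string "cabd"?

Answer: REJECT

Trace:
initial (ε-close {0}): {0,1,2,4,6,8,9,10}
'c' @ 1: {1,3,5,7,9,10,11}  (accept∈set)
'a' @ 2: {}  — no active states
rest 'bd' ignored (set empty)
end set {} — state 1 not in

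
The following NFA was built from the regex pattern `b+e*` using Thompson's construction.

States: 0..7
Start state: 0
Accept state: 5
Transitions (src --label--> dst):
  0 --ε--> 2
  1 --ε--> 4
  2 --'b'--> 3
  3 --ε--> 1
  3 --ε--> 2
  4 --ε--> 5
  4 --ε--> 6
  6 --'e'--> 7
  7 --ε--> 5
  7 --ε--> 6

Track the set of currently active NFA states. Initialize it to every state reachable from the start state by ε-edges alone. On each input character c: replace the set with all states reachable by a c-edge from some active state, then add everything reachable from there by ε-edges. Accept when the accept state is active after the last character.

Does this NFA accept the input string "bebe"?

S₀ = ε-closure({0}) = {0,2}
'b' @ 1: {1,2,3,4,5,6}  ✓accept
'e' @ 2: {5,6,7}  ✓accept
'b' @ 3: {}  — state set empty
rest 'e' ignored (set empty)
final: {}; accept 5 not in set

Answer: REJECT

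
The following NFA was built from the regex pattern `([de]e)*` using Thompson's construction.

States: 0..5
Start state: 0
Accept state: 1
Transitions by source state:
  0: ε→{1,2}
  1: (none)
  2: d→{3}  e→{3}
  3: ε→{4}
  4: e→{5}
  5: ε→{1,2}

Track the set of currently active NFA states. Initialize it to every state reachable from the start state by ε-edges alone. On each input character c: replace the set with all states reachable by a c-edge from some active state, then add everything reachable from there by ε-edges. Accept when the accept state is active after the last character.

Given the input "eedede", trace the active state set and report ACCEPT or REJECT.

initial (ε-close {0}): {0,1,2}
'e' @ 1: {3,4}
'e' @ 2: {1,2,5}  [accepting]
'd' @ 3: {3,4}
'e' @ 4: {1,2,5}  [accepting]
'd' @ 5: {3,4}
'e' @ 6: {1,2,5}  [accepting]
end set {1,2,5} — state 1 in

Answer: ACCEPT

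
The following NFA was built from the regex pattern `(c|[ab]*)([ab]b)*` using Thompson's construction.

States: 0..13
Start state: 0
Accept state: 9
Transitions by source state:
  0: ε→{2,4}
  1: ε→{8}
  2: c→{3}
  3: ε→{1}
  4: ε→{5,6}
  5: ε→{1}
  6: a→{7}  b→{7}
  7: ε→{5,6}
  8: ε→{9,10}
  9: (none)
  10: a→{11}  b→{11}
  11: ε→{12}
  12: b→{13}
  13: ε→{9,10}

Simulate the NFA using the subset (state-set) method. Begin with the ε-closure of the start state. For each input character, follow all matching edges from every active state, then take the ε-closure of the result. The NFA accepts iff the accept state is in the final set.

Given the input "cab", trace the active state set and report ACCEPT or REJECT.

Answer: ACCEPT

Trace:
initial (ε-close {0}): {0,1,2,4,5,6,8,9,10}
'c' @ 1: {1,3,8,9,10}  [accepting]
'a' @ 2: {11,12}
'b' @ 3: {9,10,13}  [accepting]
final: {9,10,13}; accept 9 in set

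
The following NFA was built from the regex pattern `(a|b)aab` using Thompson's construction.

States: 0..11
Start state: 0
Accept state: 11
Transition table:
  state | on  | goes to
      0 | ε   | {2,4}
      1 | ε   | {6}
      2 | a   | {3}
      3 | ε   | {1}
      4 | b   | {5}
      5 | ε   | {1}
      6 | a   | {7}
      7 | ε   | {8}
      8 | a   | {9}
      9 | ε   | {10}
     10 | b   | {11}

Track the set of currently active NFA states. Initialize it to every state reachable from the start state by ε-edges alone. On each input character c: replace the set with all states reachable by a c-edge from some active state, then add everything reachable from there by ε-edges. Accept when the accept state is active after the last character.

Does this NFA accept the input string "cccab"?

initial (ε-close {0}): {0,2,4}
'c' @ 1: {}  — state set empty
rest 'ccab' ignored (set empty)
after full input: {}  (accept=11 not in)

Answer: REJECT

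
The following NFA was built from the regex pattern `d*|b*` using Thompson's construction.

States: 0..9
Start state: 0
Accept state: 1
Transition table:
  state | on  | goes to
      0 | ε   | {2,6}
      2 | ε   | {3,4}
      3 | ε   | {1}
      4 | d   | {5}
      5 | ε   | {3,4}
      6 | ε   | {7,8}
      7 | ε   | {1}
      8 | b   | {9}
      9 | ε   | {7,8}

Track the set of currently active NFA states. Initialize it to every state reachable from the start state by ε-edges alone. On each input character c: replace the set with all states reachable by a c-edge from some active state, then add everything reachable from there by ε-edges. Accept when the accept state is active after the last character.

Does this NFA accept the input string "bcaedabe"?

start: ε-closure({0}) = {0,1,2,3,4,6,7,8}
'b' @ 1: {1,7,8,9}  (accept∈set)
'c' @ 2: {}  — state set empty
rest 'aedabe' ignored (set empty)
after full input: {}  (accept=1 not in)

Answer: REJECT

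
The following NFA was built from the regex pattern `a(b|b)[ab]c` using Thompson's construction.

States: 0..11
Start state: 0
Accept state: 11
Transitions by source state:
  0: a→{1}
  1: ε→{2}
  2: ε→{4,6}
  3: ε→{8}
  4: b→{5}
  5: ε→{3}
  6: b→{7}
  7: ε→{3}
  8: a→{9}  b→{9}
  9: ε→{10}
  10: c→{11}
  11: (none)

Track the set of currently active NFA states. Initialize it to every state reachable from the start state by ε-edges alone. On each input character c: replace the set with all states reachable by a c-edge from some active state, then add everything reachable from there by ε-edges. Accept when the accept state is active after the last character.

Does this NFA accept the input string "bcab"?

S₀ = ε-closure({0}) = {0}
'b' @ 1: {}  — state set empty
rest 'cab' ignored (set empty)
end set {} — state 11 not in

Answer: REJECT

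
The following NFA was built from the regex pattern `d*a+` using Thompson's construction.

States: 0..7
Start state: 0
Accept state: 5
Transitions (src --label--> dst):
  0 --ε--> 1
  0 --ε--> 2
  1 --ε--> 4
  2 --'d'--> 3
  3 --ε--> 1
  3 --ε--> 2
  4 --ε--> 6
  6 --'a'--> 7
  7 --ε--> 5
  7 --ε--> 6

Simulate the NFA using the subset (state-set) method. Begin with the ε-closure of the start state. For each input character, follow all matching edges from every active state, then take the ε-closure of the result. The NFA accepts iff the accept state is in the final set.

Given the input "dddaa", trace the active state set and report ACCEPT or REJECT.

initial (ε-close {0}): {0,1,2,4,6}
'd' @ 1: {1,2,3,4,6}
'd' @ 2: {1,2,3,4,6}
'd' @ 3: {1,2,3,4,6}
'a' @ 4: {5,6,7}  [accepting]
'a' @ 5: {5,6,7}  [accepting]
end set {5,6,7} — state 5 in

Answer: ACCEPT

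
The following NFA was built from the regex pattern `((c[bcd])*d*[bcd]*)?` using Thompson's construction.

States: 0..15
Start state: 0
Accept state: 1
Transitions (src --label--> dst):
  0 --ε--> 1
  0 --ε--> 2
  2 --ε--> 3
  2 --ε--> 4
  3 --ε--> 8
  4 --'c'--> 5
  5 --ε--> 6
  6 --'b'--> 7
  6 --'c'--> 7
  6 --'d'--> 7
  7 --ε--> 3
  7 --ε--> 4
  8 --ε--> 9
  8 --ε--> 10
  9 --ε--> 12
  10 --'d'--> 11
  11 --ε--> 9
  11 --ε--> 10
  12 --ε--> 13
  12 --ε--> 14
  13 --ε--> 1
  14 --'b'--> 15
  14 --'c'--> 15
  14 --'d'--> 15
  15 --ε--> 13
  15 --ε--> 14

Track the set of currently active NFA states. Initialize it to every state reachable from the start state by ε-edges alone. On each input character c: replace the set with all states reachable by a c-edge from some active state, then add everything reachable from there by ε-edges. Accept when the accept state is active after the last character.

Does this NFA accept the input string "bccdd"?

Answer: ACCEPT

Trace:
start: ε-closure({0}) = {0,1,2,3,4,8,9,10,12,13,14}
'b' @ 1: {1,13,14,15}  ✓accept
'c' @ 2: {1,13,14,15}  ✓accept
'c' @ 3: {1,13,14,15}  ✓accept
'd' @ 4: {1,13,14,15}  ✓accept
'd' @ 5: {1,13,14,15}  ✓accept
after full input: {1,13,14,15}  (accept=1 in)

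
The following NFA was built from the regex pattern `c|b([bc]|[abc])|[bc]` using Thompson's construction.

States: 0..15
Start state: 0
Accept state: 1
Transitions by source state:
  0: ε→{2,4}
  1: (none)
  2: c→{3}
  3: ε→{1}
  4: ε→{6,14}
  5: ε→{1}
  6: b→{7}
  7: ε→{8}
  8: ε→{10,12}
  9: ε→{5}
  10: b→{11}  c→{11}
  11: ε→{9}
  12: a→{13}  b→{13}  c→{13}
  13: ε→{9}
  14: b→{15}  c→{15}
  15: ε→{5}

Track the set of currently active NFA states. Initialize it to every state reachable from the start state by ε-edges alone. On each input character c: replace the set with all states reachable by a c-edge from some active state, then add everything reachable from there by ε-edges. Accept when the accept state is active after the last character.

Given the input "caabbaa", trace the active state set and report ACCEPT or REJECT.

S₀ = ε-closure({0}) = {0,2,4,6,14}
'c' @ 1: {1,3,5,15}  ✓accept
'a' @ 2: {}  — no active states
rest 'abbaa' ignored (set empty)
final: {}; accept 1 not in set

Answer: REJECT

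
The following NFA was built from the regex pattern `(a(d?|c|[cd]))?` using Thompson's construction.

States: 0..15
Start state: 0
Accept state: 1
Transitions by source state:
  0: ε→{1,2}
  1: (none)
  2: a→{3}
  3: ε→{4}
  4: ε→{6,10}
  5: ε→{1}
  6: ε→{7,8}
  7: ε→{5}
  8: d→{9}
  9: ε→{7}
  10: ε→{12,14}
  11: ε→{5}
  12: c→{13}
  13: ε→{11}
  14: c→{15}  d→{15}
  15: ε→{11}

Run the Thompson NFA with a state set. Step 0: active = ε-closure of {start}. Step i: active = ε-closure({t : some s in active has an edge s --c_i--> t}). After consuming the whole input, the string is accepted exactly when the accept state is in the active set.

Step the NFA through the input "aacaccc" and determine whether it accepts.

initial (ε-close {0}): {0,1,2}
'a' @ 1: {1,3,4,5,6,7,8,10,12,14}  ✓accept
'a' @ 2: {}  — no active states
rest 'caccc' ignored (set empty)
after full input: {}  (accept=1 not in)

Answer: REJECT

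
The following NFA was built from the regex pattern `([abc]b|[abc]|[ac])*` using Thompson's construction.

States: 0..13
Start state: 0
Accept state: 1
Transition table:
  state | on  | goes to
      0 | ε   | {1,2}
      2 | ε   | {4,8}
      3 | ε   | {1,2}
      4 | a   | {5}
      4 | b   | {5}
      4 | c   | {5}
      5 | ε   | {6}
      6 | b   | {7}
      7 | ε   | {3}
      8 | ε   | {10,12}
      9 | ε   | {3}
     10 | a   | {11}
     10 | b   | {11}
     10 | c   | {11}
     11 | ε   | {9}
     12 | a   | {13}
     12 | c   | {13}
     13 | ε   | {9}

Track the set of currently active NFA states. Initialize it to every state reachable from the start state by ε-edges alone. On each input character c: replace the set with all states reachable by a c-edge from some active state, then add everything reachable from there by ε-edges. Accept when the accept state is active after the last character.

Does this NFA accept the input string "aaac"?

Answer: ACCEPT

Steps:
S₀ = ε-closure({0}) = {0,1,2,4,8,10,12}
'a' @ 1: {1,2,3,4,5,6,8,9,10,11,12,13}  ✓accept
'a' @ 2: {1,2,3,4,5,6,8,9,10,11,12,13}  ✓accept
'a' @ 3: {1,2,3,4,5,6,8,9,10,11,12,13}  ✓accept
'c' @ 4: {1,2,3,4,5,6,8,9,10,11,12,13}  ✓accept
end set {1,2,3,4,5,6,8,9,10,11,12,13} — state 1 in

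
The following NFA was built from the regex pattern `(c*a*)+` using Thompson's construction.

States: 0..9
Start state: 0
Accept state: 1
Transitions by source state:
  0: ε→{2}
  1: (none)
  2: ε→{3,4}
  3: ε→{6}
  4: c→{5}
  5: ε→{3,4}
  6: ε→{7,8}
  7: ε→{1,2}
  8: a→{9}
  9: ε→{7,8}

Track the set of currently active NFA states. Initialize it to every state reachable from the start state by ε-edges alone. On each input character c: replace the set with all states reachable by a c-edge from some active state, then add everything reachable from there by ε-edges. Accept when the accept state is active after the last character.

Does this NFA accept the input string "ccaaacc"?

S₀ = ε-closure({0}) = {0,1,2,3,4,6,7,8}
'c' @ 1: {1,2,3,4,5,6,7,8}  ✓accept
'c' @ 2: {1,2,3,4,5,6,7,8}  ✓accept
'a' @ 3: {1,2,3,4,6,7,8,9}  ✓accept
'a' @ 4: {1,2,3,4,6,7,8,9}  ✓accept
'a' @ 5: {1,2,3,4,6,7,8,9}  ✓accept
'c' @ 6: {1,2,3,4,5,6,7,8}  ✓accept
'c' @ 7: {1,2,3,4,5,6,7,8}  ✓accept
after full input: {1,2,3,4,5,6,7,8}  (accept=1 in)

Answer: ACCEPT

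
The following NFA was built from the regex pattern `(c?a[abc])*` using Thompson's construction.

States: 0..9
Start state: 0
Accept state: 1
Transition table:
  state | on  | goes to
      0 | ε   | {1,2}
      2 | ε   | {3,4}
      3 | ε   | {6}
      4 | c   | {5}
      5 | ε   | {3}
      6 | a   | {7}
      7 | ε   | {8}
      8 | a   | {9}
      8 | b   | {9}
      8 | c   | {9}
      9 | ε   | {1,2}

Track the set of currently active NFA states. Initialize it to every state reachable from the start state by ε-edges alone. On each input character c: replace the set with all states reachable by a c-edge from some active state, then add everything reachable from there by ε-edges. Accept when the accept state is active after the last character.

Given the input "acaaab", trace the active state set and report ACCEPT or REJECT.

Answer: ACCEPT

Steps:
start: ε-closure({0}) = {0,1,2,3,4,6}
'a' @ 1: {7,8}
'c' @ 2: {1,2,3,4,6,9}  [accepting]
'a' @ 3: {7,8}
'a' @ 4: {1,2,3,4,6,9}  [accepting]
'a' @ 5: {7,8}
'b' @ 6: {1,2,3,4,6,9}  [accepting]
after full input: {1,2,3,4,6,9}  (accept=1 in)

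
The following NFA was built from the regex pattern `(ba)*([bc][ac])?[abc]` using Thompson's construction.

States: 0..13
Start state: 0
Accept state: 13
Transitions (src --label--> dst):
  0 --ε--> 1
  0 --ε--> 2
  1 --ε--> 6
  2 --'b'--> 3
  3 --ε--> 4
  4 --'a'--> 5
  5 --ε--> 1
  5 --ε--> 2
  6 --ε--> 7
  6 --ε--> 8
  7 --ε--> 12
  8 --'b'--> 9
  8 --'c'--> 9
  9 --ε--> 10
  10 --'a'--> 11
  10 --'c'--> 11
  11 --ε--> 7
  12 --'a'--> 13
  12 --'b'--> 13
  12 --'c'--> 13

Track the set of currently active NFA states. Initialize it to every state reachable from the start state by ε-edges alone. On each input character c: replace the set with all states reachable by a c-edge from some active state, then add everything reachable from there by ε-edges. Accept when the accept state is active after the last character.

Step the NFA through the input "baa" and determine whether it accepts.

Answer: ACCEPT

Steps:
initial (ε-close {0}): {0,1,2,6,7,8,12}
'b' @ 1: {3,4,9,10,13}  (accept∈set)
'a' @ 2: {1,2,5,6,7,8,11,12}
'a' @ 3: {13}  (accept∈set)
after full input: {13}  (accept=13 in)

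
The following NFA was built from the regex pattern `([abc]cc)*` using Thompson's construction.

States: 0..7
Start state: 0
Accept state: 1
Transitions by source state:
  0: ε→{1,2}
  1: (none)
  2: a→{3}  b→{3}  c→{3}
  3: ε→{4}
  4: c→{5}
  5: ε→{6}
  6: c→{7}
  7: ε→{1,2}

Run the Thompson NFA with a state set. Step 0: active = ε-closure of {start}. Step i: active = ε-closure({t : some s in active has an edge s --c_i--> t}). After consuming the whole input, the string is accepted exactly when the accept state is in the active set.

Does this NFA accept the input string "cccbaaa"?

start: ε-closure({0}) = {0,1,2}
'c' @ 1: {3,4}
'c' @ 2: {5,6}
'c' @ 3: {1,2,7}  ✓accept
'b' @ 4: {3,4}
'a' @ 5: {}  — no active states
rest 'aa' ignored (set empty)
after full input: {}  (accept=1 not in)

Answer: REJECT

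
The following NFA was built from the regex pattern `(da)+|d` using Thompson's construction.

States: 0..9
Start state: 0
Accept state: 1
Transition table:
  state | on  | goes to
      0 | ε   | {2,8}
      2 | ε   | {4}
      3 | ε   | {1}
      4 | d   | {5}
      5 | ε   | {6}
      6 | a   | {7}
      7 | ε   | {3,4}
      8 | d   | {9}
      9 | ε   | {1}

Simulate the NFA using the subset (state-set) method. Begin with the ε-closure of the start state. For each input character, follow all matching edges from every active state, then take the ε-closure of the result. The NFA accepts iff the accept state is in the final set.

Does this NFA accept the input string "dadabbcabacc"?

Answer: REJECT

Trace:
initial (ε-close {0}): {0,2,4,8}
'd' @ 1: {1,5,6,9}  (accept∈set)
'a' @ 2: {1,3,4,7}  (accept∈set)
'd' @ 3: {5,6}
'a' @ 4: {1,3,4,7}  (accept∈set)
'b' @ 5: {}  — no active states
rest 'bcabacc' ignored (set empty)
after full input: {}  (accept=1 not in)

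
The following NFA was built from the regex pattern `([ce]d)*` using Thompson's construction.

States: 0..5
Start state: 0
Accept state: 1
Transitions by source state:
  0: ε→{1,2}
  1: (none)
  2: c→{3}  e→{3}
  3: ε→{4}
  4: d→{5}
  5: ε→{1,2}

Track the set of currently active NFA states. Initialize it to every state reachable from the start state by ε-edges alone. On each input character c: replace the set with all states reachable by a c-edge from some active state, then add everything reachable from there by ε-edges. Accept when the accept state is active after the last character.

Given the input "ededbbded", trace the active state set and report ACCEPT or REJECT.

S₀ = ε-closure({0}) = {0,1,2}
'e' @ 1: {3,4}
'd' @ 2: {1,2,5}  (accept∈set)
'e' @ 3: {3,4}
'd' @ 4: {1,2,5}  (accept∈set)
'b' @ 5: {}  — dead — no transitions
rest 'bded' ignored (set empty)
after full input: {}  (accept=1 not in)

Answer: REJECT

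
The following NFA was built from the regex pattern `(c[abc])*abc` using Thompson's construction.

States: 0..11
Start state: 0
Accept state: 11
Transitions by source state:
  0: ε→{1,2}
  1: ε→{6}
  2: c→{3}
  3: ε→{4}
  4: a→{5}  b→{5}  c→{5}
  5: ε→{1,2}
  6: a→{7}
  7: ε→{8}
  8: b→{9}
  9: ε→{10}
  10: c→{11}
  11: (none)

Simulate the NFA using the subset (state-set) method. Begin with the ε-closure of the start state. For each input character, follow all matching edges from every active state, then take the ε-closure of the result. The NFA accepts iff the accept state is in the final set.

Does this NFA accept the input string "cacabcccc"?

Answer: REJECT

Derivation:
start: ε-closure({0}) = {0,1,2,6}
'c' @ 1: {3,4}
'a' @ 2: {1,2,5,6}
'c' @ 3: {3,4}
'a' @ 4: {1,2,5,6}
'b' @ 5: {}  — no active states
rest 'cccc' ignored (set empty)
final: {}; accept 11 not in set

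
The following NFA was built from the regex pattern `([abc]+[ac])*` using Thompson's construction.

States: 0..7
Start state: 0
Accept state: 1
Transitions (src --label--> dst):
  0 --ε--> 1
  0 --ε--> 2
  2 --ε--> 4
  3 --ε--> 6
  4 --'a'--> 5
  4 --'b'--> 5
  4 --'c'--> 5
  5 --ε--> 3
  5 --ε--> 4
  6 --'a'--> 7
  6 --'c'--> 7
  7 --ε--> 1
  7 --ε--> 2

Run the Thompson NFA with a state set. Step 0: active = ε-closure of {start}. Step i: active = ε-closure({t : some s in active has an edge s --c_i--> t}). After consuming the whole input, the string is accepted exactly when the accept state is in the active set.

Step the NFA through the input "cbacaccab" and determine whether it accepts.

Answer: REJECT

Trace:
start: ε-closure({0}) = {0,1,2,4}
'c' @ 1: {3,4,5,6}
'b' @ 2: {3,4,5,6}
'a' @ 3: {1,2,3,4,5,6,7}  (accept∈set)
'c' @ 4: {1,2,3,4,5,6,7}  (accept∈set)
'a' @ 5: {1,2,3,4,5,6,7}  (accept∈set)
'c' @ 6: {1,2,3,4,5,6,7}  (accept∈set)
'c' @ 7: {1,2,3,4,5,6,7}  (accept∈set)
'a' @ 8: {1,2,3,4,5,6,7}  (accept∈set)
'b' @ 9: {3,4,5,6}
final: {3,4,5,6}; accept 1 not in set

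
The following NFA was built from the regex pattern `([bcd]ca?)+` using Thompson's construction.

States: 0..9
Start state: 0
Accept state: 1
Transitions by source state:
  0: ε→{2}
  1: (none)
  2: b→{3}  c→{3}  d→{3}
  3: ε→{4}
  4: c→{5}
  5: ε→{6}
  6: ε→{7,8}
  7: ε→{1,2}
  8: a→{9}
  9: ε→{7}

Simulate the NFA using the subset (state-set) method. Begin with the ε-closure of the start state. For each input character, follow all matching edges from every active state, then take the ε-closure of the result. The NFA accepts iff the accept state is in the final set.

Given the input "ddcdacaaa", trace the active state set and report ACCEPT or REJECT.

Answer: REJECT

Trace:
initial (ε-close {0}): {0,2}
'd' @ 1: {3,4}
'd' @ 2: {}  — no active states
rest 'cdacaaa' ignored (set empty)
end set {} — state 1 not in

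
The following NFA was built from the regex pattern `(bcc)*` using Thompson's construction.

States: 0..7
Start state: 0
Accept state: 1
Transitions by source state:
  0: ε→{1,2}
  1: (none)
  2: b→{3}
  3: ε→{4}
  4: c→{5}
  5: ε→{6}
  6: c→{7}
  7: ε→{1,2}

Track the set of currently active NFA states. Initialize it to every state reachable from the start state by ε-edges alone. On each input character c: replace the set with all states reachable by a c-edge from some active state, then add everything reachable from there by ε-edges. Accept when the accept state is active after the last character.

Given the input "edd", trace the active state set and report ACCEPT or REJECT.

Answer: REJECT

Derivation:
S₀ = ε-closure({0}) = {0,1,2}
'e' @ 1: {}  — dead — no transitions
rest 'dd' ignored (set empty)
end set {} — state 1 not in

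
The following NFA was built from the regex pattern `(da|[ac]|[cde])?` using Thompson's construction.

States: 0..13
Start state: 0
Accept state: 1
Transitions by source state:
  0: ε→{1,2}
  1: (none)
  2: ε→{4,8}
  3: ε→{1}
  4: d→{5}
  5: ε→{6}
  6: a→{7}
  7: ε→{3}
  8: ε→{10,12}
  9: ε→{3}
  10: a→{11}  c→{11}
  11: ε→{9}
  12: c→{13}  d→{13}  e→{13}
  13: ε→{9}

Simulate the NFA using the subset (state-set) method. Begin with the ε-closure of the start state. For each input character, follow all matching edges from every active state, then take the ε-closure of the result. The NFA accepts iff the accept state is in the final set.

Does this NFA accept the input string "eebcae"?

Answer: REJECT

Derivation:
S₀ = ε-closure({0}) = {0,1,2,4,8,10,12}
'e' @ 1: {1,3,9,13}  ✓accept
'e' @ 2: {}  — state set empty
rest 'bcae' ignored (set empty)
end set {} — state 1 not in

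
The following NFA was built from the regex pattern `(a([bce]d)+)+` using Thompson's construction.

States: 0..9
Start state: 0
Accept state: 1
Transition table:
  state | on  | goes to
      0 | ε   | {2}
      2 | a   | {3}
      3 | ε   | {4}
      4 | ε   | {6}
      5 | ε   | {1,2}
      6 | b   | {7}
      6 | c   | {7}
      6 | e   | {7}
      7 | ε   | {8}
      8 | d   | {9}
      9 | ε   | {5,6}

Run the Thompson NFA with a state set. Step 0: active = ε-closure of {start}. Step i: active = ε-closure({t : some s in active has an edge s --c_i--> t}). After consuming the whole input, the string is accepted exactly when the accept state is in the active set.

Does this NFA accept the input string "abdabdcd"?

initial (ε-close {0}): {0,2}
'a' @ 1: {3,4,6}
'b' @ 2: {7,8}
'd' @ 3: {1,2,5,6,9}  (accept∈set)
'a' @ 4: {3,4,6}
'b' @ 5: {7,8}
'd' @ 6: {1,2,5,6,9}  (accept∈set)
'c' @ 7: {7,8}
'd' @ 8: {1,2,5,6,9}  (accept∈set)
after full input: {1,2,5,6,9}  (accept=1 in)

Answer: ACCEPT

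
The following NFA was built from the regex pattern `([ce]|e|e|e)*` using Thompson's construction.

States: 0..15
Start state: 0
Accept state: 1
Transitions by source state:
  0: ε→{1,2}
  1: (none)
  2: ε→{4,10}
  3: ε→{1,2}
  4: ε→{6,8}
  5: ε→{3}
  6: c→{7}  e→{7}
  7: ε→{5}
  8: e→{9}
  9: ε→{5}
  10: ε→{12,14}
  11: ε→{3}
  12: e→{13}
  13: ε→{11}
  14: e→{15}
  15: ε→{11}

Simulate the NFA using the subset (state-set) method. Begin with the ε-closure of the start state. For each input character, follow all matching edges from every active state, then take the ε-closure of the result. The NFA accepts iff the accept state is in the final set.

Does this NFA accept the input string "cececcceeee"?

initial (ε-close {0}): {0,1,2,4,6,8,10,12,14}
'c' @ 1: {1,2,3,4,5,6,7,8,10,12,14}  (accept∈set)
'e' @ 2: {1,2,3,4,5,6,7,8,9,10,11,12,13,14,15}  (accept∈set)
'c' @ 3: {1,2,3,4,5,6,7,8,10,12,14}  (accept∈set)
'e' @ 4: {1,2,3,4,5,6,7,8,9,10,11,12,13,14,15}  (accept∈set)
'c' @ 5: {1,2,3,4,5,6,7,8,10,12,14}  (accept∈set)
'c' @ 6: {1,2,3,4,5,6,7,8,10,12,14}  (accept∈set)
'c' @ 7: {1,2,3,4,5,6,7,8,10,12,14}  (accept∈set)
'e' @ 8: {1,2,3,4,5,6,7,8,9,10,11,12,13,14,15}  (accept∈set)
'e' @ 9: {1,2,3,4,5,6,7,8,9,10,11,12,13,14,15}  (accept∈set)
'e' @ 10: {1,2,3,4,5,6,7,8,9,10,11,12,13,14,15}  (accept∈set)
'e' @ 11: {1,2,3,4,5,6,7,8,9,10,11,12,13,14,15}  (accept∈set)
after full input: {1,2,3,4,5,6,7,8,9,10,11,12,13,14,15}  (accept=1 in)

Answer: ACCEPT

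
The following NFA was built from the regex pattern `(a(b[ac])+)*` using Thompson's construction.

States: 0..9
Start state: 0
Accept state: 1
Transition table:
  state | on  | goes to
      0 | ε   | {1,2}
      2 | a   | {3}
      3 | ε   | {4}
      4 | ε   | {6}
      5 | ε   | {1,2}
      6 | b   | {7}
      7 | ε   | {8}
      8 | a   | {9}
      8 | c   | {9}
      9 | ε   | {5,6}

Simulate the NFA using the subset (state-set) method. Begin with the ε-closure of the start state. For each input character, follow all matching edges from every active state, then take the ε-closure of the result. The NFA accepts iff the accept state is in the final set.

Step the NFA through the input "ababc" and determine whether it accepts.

Answer: ACCEPT

Steps:
S₀ = ε-closure({0}) = {0,1,2}
'a' @ 1: {3,4,6}
'b' @ 2: {7,8}
'a' @ 3: {1,2,5,6,9}  ✓accept
'b' @ 4: {7,8}
'c' @ 5: {1,2,5,6,9}  ✓accept
end set {1,2,5,6,9} — state 1 in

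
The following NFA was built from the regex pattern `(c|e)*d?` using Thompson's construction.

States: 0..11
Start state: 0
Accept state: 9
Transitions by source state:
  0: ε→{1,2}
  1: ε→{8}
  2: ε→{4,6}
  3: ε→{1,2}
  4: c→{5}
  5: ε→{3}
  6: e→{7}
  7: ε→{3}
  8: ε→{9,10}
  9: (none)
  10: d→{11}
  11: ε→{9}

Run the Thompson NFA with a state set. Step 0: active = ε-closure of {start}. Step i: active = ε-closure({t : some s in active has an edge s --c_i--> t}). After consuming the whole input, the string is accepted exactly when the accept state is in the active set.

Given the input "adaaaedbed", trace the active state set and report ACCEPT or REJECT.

Answer: REJECT

Steps:
start: ε-closure({0}) = {0,1,2,4,6,8,9,10}
'a' @ 1: {}  — state set empty
rest 'daaaedbed' ignored (set empty)
final: {}; accept 9 not in set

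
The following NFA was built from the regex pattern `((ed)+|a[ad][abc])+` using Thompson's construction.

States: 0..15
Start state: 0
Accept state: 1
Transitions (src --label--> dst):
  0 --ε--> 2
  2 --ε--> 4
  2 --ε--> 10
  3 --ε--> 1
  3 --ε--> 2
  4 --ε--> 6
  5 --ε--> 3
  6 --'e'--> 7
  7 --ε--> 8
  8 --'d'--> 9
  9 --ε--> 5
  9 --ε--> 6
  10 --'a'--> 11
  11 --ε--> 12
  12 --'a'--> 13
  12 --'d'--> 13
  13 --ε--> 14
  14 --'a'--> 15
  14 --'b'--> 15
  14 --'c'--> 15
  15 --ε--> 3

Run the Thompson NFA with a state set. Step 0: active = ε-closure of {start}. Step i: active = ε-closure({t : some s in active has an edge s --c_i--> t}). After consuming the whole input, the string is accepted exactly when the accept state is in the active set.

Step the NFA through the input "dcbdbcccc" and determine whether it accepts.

S₀ = ε-closure({0}) = {0,2,4,6,10}
'd' @ 1: {}  — dead — no transitions
rest 'cbdbcccc' ignored (set empty)
after full input: {}  (accept=1 not in)

Answer: REJECT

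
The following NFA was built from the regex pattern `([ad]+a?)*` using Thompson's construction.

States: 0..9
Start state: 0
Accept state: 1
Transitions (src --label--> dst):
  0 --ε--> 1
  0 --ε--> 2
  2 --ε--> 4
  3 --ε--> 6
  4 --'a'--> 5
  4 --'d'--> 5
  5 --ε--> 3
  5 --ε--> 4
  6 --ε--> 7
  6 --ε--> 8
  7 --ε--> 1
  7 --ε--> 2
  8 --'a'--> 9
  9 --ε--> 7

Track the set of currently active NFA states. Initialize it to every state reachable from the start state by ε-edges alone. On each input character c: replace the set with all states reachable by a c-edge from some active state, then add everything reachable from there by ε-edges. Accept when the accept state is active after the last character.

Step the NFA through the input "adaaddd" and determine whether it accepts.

Answer: ACCEPT

Steps:
S₀ = ε-closure({0}) = {0,1,2,4}
'a' @ 1: {1,2,3,4,5,6,7,8}  [accepting]
'd' @ 2: {1,2,3,4,5,6,7,8}  [accepting]
'a' @ 3: {1,2,3,4,5,6,7,8,9}  [accepting]
'a' @ 4: {1,2,3,4,5,6,7,8,9}  [accepting]
'd' @ 5: {1,2,3,4,5,6,7,8}  [accepting]
'd' @ 6: {1,2,3,4,5,6,7,8}  [accepting]
'd' @ 7: {1,2,3,4,5,6,7,8}  [accepting]
after full input: {1,2,3,4,5,6,7,8}  (accept=1 in)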